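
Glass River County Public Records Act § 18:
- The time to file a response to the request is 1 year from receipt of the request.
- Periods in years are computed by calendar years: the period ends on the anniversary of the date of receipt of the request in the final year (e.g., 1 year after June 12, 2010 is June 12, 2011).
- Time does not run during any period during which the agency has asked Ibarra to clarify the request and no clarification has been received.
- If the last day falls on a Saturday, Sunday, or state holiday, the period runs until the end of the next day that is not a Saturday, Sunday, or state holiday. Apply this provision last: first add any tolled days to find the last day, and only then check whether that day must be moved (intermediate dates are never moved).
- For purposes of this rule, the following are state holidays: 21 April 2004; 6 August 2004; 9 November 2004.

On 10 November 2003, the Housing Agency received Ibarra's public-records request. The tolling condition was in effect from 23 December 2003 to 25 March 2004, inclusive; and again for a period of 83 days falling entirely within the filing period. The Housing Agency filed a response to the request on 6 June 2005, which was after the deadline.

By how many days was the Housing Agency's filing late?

1 year after 10 November 2003 is November 10, 2004.
From December 23, 2003 through March 25, 2004 inclusive is 94 days; tolling adds 94 days: November 10, 2004 + 94 days = February 12, 2005.
Tolling adds 83 days: February 12, 2005 + 83 days = May 6, 2005.
May 6, 2005 is a Friday and not a state holiday, so no extension applies.
The deadline is May 6, 2005; from May 6, 2005 to June 6, 2005 is 31 days.

31 days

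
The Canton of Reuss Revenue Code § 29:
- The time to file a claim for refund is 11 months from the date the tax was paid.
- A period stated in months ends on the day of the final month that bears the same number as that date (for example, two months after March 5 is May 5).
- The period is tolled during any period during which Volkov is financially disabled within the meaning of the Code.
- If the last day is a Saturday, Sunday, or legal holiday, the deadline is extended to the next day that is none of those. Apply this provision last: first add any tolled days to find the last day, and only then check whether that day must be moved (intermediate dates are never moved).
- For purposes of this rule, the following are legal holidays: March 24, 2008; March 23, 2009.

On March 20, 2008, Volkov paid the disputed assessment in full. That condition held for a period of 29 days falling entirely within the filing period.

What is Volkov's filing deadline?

March 24, 2009

11 months after March 20, 2008 is February 20, 2009.
Tolling adds 29 days: February 20, 2009 + 29 days = March 21, 2009.
March 21, 2009 is Saturday; March 22, 2009 is Sunday; March 23, 2009 is a listed holiday. The next qualifying day is March 24, 2009.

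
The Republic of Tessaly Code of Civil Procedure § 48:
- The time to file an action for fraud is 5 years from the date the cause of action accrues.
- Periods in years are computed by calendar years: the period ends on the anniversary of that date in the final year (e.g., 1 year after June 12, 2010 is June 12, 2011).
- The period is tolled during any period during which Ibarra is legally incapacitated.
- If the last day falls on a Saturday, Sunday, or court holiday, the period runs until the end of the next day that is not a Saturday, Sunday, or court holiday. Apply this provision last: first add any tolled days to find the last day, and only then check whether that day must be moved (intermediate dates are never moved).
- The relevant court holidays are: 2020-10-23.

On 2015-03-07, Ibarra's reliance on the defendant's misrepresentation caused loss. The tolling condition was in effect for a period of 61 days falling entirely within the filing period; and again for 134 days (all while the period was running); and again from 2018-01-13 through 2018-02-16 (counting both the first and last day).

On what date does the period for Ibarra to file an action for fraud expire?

October 26, 2020

5 years after 2015-03-07 is March 7, 2020.
Tolling adds 61 days: March 7, 2020 + 61 days = May 7, 2020.
Tolling adds 134 days: May 7, 2020 + 134 days = September 18, 2020.
From January 13, 2018 through February 16, 2018 inclusive is 35 days; tolling adds 35 days: September 18, 2020 + 35 days = October 23, 2020.
October 23, 2020 is a listed holiday; October 24, 2020 is Saturday; October 25, 2020 is Sunday. The next qualifying day is October 26, 2020.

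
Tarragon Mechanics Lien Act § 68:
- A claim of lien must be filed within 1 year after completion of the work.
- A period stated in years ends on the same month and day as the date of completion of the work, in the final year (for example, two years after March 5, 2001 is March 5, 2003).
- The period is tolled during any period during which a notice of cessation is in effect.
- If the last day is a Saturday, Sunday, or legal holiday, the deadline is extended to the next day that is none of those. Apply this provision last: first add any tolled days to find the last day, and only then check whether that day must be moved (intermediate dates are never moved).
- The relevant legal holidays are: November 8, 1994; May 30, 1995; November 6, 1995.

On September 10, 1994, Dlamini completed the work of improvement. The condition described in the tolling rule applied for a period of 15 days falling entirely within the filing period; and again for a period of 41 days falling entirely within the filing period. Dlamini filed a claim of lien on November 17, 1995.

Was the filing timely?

No

1 year after September 10, 1994 is September 10, 1995.
Tolling adds 15 days: September 10, 1995 + 15 days = September 25, 1995.
Tolling adds 41 days: September 25, 1995 + 41 days = November 5, 1995.
November 5, 1995 is Sunday; November 6, 1995 is a listed holiday. The next qualifying day is November 7, 1995.
The deadline is November 7, 1995; the filing on November 17, 1995 is after that date.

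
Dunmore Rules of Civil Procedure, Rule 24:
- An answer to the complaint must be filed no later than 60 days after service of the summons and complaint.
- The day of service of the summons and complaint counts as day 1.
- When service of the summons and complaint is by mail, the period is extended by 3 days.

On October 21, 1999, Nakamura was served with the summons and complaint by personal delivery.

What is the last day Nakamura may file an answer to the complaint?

December 19, 1999

Counting October 21, 1999 as day 1, day 60 is December 19, 1999.
Service was not by mail, so no mail extension applies.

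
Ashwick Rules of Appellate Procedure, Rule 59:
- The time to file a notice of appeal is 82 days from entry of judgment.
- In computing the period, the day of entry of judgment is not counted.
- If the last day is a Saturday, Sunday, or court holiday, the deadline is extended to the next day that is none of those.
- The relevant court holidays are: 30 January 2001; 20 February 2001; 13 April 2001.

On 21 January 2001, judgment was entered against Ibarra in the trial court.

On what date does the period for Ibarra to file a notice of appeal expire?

April 16, 2001

82 days after 21 January 2001 is April 13, 2001.
April 13, 2001 is a listed holiday; April 14, 2001 is Saturday; April 15, 2001 is Sunday. The next qualifying day is April 16, 2001.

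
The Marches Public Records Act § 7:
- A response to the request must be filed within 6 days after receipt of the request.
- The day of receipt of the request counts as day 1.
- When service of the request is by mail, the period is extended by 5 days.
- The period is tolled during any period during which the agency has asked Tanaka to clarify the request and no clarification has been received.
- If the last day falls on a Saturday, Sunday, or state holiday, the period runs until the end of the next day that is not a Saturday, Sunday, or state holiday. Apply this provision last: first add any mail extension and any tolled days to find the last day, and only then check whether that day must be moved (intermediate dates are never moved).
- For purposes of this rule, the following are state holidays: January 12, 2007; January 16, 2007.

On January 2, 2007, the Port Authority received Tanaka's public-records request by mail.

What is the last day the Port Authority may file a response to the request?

January 15, 2007

Counting January 2, 2007 as day 1, day 6 is January 7, 2007.
Service was by mail, adding 5 days: January 7, 2007 + 5 days = January 12, 2007.
January 12, 2007 is a listed holiday; January 13, 2007 is Saturday; January 14, 2007 is Sunday. The next qualifying day is January 15, 2007.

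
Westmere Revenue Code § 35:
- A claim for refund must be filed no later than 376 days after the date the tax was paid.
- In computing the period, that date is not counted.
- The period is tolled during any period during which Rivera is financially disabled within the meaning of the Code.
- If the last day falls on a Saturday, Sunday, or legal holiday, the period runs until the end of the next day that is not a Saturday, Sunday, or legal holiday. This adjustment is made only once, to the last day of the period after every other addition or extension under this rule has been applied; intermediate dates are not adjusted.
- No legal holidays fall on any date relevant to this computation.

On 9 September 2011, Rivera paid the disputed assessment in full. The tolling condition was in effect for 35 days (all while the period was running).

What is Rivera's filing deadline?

October 24, 2012

376 days after 9 September 2011 is September 19, 2012.
Tolling adds 35 days: September 19, 2012 + 35 days = October 24, 2012.
October 24, 2012 is a Wednesday and not a legal holiday, so no extension applies.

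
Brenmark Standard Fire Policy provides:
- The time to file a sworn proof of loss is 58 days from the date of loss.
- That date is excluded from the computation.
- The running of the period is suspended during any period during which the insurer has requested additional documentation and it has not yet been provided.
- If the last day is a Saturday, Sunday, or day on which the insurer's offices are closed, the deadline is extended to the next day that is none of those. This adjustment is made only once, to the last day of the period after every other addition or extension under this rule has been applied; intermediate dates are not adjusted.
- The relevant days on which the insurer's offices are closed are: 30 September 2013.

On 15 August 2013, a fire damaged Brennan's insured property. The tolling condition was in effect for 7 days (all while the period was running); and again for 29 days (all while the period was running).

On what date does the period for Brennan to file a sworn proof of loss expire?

November 18, 2013

58 days after 15 August 2013 is October 12, 2013.
Tolling adds 7 days: October 12, 2013 + 7 days = October 19, 2013.
Tolling adds 29 days: October 19, 2013 + 29 days = November 17, 2013.
November 17, 2013 is Sunday. The next qualifying day is November 18, 2013.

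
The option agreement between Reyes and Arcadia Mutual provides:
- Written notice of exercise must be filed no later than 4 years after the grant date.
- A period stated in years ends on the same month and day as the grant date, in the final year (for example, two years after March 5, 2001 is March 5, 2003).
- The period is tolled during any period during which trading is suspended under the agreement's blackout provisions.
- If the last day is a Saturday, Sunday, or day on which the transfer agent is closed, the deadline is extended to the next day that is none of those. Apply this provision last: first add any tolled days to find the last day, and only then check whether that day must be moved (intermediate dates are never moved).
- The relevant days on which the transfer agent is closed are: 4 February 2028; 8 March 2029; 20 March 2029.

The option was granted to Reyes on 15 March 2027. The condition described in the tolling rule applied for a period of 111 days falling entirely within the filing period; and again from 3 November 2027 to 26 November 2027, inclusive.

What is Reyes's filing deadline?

4 years after 15 March 2027 is March 15, 2031.
Tolling adds 111 days: March 15, 2031 + 111 days = July 4, 2031.
From November 3, 2027 through November 26, 2027 inclusive is 24 days; tolling adds 24 days: July 4, 2031 + 24 days = July 28, 2031.
July 28, 2031 is a Monday and not a day on which the transfer agent is closed, so no extension applies.

July 28, 2031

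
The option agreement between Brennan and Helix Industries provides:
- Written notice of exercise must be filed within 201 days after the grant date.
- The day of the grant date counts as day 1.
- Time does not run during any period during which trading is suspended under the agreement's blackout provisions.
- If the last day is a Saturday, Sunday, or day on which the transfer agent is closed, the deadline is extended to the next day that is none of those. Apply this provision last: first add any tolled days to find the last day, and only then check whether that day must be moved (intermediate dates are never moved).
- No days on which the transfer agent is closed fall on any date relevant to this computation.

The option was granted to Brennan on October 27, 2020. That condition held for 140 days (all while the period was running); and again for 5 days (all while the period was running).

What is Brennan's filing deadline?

October 7, 2021

Counting October 27, 2020 as day 1, day 201 is May 15, 2021.
Tolling adds 140 days: May 15, 2021 + 140 days = October 2, 2021.
Tolling adds 5 days: October 2, 2021 + 5 days = October 7, 2021.
October 7, 2021 is a Thursday and not a day on which the transfer agent is closed, so no extension applies.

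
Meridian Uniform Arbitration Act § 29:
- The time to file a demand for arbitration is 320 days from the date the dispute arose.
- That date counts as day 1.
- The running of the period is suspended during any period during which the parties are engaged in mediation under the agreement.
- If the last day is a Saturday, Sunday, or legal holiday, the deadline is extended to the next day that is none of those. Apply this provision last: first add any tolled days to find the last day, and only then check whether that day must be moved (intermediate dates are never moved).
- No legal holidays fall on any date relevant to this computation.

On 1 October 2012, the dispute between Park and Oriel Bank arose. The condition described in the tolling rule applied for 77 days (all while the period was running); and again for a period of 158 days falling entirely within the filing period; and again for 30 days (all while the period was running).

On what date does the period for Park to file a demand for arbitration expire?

Counting 1 October 2012 as day 1, day 320 is August 16, 2013.
Tolling adds 77 days: August 16, 2013 + 77 days = November 1, 2013.
Tolling adds 158 days: November 1, 2013 + 158 days = April 8, 2014.
Tolling adds 30 days: April 8, 2014 + 30 days = May 8, 2014.
May 8, 2014 is a Thursday and not a legal holiday, so no extension applies.

May 8, 2014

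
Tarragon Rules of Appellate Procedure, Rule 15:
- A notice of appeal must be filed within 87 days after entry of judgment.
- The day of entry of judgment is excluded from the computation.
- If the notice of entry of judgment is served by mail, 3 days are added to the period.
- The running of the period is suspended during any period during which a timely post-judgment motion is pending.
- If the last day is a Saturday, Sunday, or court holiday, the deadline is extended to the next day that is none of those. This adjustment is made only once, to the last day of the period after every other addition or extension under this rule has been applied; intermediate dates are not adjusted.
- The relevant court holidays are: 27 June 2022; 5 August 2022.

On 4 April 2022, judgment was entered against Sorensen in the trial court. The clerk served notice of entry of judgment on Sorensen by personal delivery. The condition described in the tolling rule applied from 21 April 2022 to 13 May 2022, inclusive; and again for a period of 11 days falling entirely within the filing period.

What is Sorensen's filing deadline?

87 days after 4 April 2022 is June 30, 2022.
Service was not by mail, so no mail extension applies.
From April 21, 2022 through May 13, 2022 inclusive is 23 days; tolling adds 23 days: June 30, 2022 + 23 days = July 23, 2022.
Tolling adds 11 days: July 23, 2022 + 11 days = August 3, 2022.
August 3, 2022 is a Wednesday and not a court holiday, so no extension applies.

August 3, 2022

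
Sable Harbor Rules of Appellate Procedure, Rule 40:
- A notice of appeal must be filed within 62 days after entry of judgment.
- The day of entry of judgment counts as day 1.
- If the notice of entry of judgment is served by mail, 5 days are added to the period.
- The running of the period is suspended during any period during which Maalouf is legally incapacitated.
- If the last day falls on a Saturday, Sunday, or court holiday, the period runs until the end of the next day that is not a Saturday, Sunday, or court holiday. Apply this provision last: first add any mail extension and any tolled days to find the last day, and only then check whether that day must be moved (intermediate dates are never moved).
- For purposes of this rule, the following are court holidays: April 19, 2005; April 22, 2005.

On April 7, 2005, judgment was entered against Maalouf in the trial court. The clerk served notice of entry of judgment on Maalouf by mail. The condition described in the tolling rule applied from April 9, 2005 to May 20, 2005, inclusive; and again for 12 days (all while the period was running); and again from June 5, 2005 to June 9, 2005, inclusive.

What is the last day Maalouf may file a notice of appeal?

August 10, 2005

Counting April 7, 2005 as day 1, day 62 is June 7, 2005.
Service was by mail, adding 5 days: June 7, 2005 + 5 days = June 12, 2005.
From April 9, 2005 through May 20, 2005 inclusive is 42 days; tolling adds 42 days: June 12, 2005 + 42 days = July 24, 2005.
Tolling adds 12 days: July 24, 2005 + 12 days = August 5, 2005.
From June 5, 2005 through June 9, 2005 inclusive is 5 days; tolling adds 5 days: August 5, 2005 + 5 days = August 10, 2005.
August 10, 2005 is a Wednesday and not a court holiday, so no extension applies.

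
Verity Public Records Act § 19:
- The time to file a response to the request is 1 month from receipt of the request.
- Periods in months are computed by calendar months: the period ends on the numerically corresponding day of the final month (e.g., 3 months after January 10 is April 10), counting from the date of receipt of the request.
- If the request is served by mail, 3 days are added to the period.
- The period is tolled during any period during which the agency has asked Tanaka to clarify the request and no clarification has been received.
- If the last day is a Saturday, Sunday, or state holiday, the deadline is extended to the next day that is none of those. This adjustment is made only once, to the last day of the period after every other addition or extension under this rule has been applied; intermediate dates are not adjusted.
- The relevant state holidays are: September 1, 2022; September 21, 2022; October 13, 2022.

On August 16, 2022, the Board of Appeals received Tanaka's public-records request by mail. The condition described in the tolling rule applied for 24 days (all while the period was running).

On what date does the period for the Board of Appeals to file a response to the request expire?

1 month after August 16, 2022 is September 16, 2022.
Service was by mail, adding 3 days: September 16, 2022 + 3 days = September 19, 2022.
Tolling adds 24 days: September 19, 2022 + 24 days = October 13, 2022.
October 13, 2022 is a listed holiday. The next qualifying day is October 14, 2022.

October 14, 2022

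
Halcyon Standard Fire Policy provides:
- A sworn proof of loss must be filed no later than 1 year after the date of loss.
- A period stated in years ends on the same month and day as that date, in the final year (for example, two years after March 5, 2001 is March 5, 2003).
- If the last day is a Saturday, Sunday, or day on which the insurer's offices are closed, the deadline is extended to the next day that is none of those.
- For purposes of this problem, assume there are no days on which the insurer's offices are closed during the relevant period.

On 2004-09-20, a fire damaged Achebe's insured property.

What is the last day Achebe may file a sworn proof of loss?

September 20, 2005

1 year after 2004-09-20 is September 20, 2005.
September 20, 2005 is a Tuesday and not a day on which the insurer's offices are closed, so no extension applies.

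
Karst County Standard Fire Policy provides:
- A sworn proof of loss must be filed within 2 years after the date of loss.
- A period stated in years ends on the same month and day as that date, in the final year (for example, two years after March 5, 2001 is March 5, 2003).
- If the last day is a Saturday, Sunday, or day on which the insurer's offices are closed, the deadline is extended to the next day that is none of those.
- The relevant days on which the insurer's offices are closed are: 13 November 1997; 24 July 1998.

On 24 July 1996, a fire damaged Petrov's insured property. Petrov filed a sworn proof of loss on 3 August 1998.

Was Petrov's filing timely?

No

2 years after 24 July 1996 is July 24, 1998.
July 24, 1998 is a listed holiday; July 25, 1998 is Saturday; July 26, 1998 is Sunday. The next qualifying day is July 27, 1998.
The deadline is July 27, 1998; the filing on August 3, 1998 is after that date.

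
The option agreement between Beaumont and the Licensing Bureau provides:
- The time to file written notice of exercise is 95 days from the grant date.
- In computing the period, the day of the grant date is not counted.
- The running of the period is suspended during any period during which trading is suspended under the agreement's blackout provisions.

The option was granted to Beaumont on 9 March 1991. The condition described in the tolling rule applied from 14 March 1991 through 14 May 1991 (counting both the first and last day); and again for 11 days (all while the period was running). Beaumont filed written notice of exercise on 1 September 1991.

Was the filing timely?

No

95 days after 9 March 1991 is June 12, 1991.
From March 14, 1991 through May 14, 1991 inclusive is 62 days; tolling adds 62 days: June 12, 1991 + 62 days = August 13, 1991.
Tolling adds 11 days: August 13, 1991 + 11 days = August 24, 1991.
The deadline is August 24, 1991; the filing on September 1, 1991 is after that date.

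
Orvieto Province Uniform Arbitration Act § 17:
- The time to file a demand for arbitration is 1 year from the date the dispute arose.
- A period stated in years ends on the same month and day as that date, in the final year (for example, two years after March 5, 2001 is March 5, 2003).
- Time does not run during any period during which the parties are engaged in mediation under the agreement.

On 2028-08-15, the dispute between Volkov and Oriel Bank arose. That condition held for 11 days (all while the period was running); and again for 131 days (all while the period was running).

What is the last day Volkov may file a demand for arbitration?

1 year after 2028-08-15 is August 15, 2029.
Tolling adds 11 days: August 15, 2029 + 11 days = August 26, 2029.
Tolling adds 131 days: August 26, 2029 + 131 days = January 4, 2030.

January 4, 2030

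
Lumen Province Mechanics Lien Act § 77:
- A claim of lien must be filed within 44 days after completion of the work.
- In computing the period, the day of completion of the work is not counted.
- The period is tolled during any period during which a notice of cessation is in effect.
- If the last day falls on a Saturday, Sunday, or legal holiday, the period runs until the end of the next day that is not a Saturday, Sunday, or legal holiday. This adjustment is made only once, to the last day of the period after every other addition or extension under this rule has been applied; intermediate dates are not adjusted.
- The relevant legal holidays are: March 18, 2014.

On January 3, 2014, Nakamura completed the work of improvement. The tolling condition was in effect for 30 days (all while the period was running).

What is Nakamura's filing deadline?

March 19, 2014

44 days after January 3, 2014 is February 16, 2014.
Tolling adds 30 days: February 16, 2014 + 30 days = March 18, 2014.
March 18, 2014 is a listed holiday. The next qualifying day is March 19, 2014.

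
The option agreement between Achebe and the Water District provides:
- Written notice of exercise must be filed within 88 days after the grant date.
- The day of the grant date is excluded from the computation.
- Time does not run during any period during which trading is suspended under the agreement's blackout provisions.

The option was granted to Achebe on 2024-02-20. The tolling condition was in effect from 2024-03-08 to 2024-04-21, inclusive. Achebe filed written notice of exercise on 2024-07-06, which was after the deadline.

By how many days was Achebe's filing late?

4 days

88 days after 2024-02-20 is May 18, 2024.
From March 8, 2024 through April 21, 2024 inclusive is 45 days; tolling adds 45 days: May 18, 2024 + 45 days = July 2, 2024.
The deadline is July 2, 2024; from July 2, 2024 to July 6, 2024 is 4 days.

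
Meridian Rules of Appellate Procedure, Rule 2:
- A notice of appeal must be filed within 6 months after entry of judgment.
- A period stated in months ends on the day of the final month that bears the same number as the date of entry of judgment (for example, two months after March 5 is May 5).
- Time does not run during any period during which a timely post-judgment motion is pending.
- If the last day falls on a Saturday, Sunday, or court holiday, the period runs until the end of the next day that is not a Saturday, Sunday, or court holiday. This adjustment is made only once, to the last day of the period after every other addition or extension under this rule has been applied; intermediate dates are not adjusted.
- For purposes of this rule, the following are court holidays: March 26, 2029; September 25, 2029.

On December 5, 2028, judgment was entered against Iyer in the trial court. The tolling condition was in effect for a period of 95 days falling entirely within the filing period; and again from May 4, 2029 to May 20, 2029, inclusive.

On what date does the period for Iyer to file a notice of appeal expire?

September 26, 2029

6 months after December 5, 2028 is June 5, 2029.
Tolling adds 95 days: June 5, 2029 + 95 days = September 8, 2029.
From May 4, 2029 through May 20, 2029 inclusive is 17 days; tolling adds 17 days: September 8, 2029 + 17 days = September 25, 2029.
September 25, 2029 is a listed holiday. The next qualifying day is September 26, 2029.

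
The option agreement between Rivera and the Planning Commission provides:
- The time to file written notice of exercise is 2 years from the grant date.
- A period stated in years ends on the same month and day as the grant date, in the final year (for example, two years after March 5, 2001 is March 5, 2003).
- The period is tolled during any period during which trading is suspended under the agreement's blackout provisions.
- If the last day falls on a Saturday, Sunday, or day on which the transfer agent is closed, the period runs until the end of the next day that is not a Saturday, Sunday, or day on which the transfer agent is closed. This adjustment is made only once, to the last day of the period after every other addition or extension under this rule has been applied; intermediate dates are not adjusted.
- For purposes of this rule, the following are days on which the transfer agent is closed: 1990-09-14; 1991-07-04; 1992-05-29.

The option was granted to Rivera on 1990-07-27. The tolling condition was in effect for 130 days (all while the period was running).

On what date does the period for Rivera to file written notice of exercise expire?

2 years after 1990-07-27 is July 27, 1992.
Tolling adds 130 days: July 27, 1992 + 130 days = December 4, 1992.
December 4, 1992 is a Friday and not a day on which the transfer agent is closed, so no extension applies.

December 4, 1992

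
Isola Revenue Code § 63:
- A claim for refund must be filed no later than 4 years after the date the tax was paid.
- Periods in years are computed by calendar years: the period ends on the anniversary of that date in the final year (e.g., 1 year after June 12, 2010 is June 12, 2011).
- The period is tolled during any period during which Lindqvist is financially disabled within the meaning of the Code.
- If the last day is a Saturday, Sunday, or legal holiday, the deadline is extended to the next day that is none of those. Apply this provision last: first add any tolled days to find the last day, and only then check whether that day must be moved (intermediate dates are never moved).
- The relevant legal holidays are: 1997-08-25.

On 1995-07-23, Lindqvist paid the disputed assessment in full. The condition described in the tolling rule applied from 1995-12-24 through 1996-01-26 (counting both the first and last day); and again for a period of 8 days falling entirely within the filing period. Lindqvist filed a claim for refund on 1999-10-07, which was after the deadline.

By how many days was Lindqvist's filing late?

4 years after 1995-07-23 is July 23, 1999.
From December 24, 1995 through January 26, 1996 inclusive is 34 days; tolling adds 34 days: July 23, 1999 + 34 days = August 26, 1999.
Tolling adds 8 days: August 26, 1999 + 8 days = September 3, 1999.
September 3, 1999 is a Friday and not a legal holiday, so no extension applies.
The deadline is September 3, 1999; from September 3, 1999 to October 7, 1999 is 34 days.

34 days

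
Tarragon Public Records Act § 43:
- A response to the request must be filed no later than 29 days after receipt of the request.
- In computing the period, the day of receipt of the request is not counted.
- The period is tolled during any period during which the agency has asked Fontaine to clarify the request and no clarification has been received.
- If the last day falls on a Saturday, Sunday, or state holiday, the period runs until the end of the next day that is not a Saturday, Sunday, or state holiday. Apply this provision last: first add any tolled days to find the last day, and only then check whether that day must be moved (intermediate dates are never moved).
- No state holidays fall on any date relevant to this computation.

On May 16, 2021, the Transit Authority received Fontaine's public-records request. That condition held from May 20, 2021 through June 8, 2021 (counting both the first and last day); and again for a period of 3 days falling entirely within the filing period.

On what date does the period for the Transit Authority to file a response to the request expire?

July 7, 2021

29 days after May 16, 2021 is June 14, 2021.
From May 20, 2021 through June 8, 2021 inclusive is 20 days; tolling adds 20 days: June 14, 2021 + 20 days = July 4, 2021.
Tolling adds 3 days: July 4, 2021 + 3 days = July 7, 2021.
July 7, 2021 is a Wednesday and not a state holiday, so no extension applies.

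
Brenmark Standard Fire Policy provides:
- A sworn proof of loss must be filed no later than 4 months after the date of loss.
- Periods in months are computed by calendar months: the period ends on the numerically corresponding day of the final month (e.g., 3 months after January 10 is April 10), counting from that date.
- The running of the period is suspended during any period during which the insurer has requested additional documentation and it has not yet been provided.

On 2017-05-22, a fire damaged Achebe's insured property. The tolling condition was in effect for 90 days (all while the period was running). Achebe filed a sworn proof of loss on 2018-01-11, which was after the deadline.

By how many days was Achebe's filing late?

4 months after 2017-05-22 is September 22, 2017.
Tolling adds 90 days: September 22, 2017 + 90 days = December 21, 2017.
The deadline is December 21, 2017; from December 21, 2017 to January 11, 2018 is 21 days.

21 days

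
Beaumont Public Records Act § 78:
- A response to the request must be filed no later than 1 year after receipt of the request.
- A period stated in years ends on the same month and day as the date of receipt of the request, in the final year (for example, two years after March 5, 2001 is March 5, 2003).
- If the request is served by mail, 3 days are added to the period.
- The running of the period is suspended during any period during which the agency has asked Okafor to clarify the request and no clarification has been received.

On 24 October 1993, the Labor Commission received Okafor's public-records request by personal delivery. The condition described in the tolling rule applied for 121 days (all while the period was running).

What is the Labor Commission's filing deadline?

1 year after 24 October 1993 is October 24, 1994.
Service was not by mail, so no mail extension applies.
Tolling adds 121 days: October 24, 1994 + 121 days = February 22, 1995.

February 22, 1995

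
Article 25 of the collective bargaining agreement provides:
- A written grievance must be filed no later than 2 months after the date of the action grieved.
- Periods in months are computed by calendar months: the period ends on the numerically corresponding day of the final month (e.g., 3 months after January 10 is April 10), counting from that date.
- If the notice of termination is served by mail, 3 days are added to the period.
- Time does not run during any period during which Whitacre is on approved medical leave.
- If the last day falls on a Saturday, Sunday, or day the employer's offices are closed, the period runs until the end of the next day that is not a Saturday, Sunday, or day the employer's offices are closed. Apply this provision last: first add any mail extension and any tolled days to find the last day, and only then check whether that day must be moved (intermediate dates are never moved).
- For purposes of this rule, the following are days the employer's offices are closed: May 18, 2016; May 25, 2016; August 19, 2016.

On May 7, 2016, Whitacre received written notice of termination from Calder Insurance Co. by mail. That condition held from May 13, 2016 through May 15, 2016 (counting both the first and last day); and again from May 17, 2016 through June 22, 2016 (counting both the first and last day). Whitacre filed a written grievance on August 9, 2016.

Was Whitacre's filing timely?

Yes

2 months after May 7, 2016 is July 7, 2016.
Service was by mail, adding 3 days: July 7, 2016 + 3 days = July 10, 2016.
From May 13, 2016 through May 15, 2016 inclusive is 3 days; tolling adds 3 days: July 10, 2016 + 3 days = July 13, 2016.
From May 17, 2016 through June 22, 2016 inclusive is 37 days; tolling adds 37 days: July 13, 2016 + 37 days = August 19, 2016.
August 19, 2016 is a listed holiday; August 20, 2016 is Saturday; August 21, 2016 is Sunday. The next qualifying day is August 22, 2016.
The deadline is August 22, 2016; the filing on August 9, 2016 is on or before that date.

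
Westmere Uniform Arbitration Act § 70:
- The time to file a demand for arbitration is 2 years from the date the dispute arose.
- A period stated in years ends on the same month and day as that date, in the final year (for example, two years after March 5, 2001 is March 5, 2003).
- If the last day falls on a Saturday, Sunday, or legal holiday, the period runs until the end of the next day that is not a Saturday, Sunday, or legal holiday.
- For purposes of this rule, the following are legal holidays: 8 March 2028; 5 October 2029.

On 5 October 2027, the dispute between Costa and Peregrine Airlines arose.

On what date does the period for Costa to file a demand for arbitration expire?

October 8, 2029

2 years after 5 October 2027 is October 5, 2029.
October 5, 2029 is a listed holiday; October 6, 2029 is Saturday; October 7, 2029 is Sunday. The next qualifying day is October 8, 2029.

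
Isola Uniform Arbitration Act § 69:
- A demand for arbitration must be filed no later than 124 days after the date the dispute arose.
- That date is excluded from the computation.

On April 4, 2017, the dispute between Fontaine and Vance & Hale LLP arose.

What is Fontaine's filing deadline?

August 6, 2017

124 days after April 4, 2017 is August 6, 2017.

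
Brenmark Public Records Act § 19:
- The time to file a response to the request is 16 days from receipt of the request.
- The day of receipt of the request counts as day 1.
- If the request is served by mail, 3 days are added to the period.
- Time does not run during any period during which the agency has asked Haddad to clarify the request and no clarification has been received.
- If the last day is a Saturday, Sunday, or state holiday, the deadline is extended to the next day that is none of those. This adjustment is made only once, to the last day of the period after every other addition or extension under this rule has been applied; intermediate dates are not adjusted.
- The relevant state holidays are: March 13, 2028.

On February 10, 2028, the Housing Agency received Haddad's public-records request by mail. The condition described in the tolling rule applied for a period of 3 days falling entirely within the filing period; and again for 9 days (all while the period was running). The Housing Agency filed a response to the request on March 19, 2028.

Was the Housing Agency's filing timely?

Counting February 10, 2028 as day 1, day 16 is February 25, 2028.
Service was by mail, adding 3 days: February 25, 2028 + 3 days = February 28, 2028.
Tolling adds 3 days: February 28, 2028 + 3 days = March 2, 2028.
Tolling adds 9 days: March 2, 2028 + 9 days = March 11, 2028.
March 11, 2028 is Saturday; March 12, 2028 is Sunday; March 13, 2028 is a listed holiday. The next qualifying day is March 14, 2028.
The deadline is March 14, 2028; the filing on March 19, 2028 is after that date.

No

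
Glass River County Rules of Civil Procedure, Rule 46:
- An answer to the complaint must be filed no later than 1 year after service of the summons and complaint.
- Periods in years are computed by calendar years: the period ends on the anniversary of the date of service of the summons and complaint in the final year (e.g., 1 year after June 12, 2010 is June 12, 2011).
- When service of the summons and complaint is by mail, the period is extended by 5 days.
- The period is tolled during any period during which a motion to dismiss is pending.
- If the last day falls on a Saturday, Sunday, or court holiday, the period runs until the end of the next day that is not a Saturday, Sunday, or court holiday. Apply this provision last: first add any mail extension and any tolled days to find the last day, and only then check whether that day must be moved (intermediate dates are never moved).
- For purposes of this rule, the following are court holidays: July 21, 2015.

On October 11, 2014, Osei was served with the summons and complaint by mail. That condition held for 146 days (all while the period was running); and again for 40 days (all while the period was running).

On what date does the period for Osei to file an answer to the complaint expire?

1 year after October 11, 2014 is October 11, 2015.
Service was by mail, adding 5 days: October 11, 2015 + 5 days = October 16, 2015.
Tolling adds 146 days: October 16, 2015 + 146 days = March 10, 2016.
Tolling adds 40 days: March 10, 2016 + 40 days = April 19, 2016.
April 19, 2016 is a Tuesday and not a court holiday, so no extension applies.

April 19, 2016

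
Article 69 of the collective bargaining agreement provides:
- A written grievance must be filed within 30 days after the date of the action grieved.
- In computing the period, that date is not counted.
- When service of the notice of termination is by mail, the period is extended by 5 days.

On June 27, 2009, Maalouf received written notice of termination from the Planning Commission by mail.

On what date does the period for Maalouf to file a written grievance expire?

30 days after June 27, 2009 is July 27, 2009.
Service was by mail, adding 5 days: July 27, 2009 + 5 days = August 1, 2009.

August 1, 2009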